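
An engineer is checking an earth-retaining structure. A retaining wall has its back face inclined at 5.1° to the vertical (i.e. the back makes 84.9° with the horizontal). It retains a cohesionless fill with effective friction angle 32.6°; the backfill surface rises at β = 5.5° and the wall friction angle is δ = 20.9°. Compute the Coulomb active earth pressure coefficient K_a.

0.329

K_a = sin²(α+φ) / [sin²α · sin(α−δ) · (1 + √{sin(φ+δ)sin(φ−β) / (sin(α−δ)sin(α+β))})²].
With α = 84.9°, φ = 32.6°, δ = 20.9°, β = 5.5°: K_a = 0.3287.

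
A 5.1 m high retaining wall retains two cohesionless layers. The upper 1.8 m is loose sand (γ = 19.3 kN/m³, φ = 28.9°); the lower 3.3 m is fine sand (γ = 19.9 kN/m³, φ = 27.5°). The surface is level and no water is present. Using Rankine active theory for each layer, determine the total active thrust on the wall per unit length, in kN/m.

93.0 kN/m

K_a1 = tan²(45°−28.9°/2) = 0.3484; K_a2 = tan²(45°−27.5°/2) = 0.3682.
Layer 1: σ at base = K_a1 γ₁ h₁ = 12.10 kPa; P₁ = ½×12.10×1.8 = 10.89.
Layer 2: σ_v at top = γ₁h₁ = 34.74; σ_h top = K_a2×34.74 = 12.79; σ_h base = K_a2×(34.74+19.9×3.3) = 36.97.
P₂ = ½(12.79+36.97)×3.3 = 82.11. Total P_a = 10.89+82.11 = 93.00 kN/m.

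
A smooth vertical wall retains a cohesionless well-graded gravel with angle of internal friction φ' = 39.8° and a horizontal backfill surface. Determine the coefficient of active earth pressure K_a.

0.219

K_a = (1 − sin φ)/(1 + sin φ) = (1 − sin 39.8°)/(1 + sin 39.8°) = 0.2194.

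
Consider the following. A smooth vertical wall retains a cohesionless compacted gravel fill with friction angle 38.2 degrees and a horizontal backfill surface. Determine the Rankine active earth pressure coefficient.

K_a = tan²(45° − φ/2) = tan²(25.90°) = 0.2358.

0.236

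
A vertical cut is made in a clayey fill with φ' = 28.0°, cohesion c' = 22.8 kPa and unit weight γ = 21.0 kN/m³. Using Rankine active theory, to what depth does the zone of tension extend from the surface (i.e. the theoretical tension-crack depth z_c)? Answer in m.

K_a = tan²(45° − 28.0°/2) = 0.3610; √K_a = 0.6009.
The active pressure is zero where K_a γ z = 2c√K_a, so z_c = 2c/(γ√K_a) = 2×22.8/(21.0×0.6009) = 3.614 m.

3.61 m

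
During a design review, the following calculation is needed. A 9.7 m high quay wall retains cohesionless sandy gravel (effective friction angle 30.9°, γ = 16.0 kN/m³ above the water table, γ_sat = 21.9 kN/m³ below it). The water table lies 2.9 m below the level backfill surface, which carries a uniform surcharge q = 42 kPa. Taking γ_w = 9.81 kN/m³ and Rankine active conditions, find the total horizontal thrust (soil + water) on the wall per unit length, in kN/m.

571 kN/m

K_a = tan²(45° − φ/2) = 0.3214.
γ' = 21.9 − 9.81 = 12.09 kN/m³. h₂ = H − d_w = 6.8 m.
σ'_h: at surface K_a·q = 13.50; at WT K_a(q+γd_w) = 28.41; at base K_a(q+γd_w+γ'h₂) = 54.84 kPa.
P₁ = ½(13.50+28.41)×2.9 = 60.77; P₂ = ½(28.41+54.84)×6.8 = 283.0; P_w = ½γ_w h₂² = 226.8.
Total = 60.77+283.0+226.8 = 570.6 kN/m.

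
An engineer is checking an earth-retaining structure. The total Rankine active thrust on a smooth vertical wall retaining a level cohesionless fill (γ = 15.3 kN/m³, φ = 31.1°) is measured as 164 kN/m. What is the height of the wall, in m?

K_a = 0.3188. P_a = ½ K_a γ H² ⇒ H = √(2P_a/(K_a γ)).
H = √(2×164/(0.3188×15.3)) = 8.200 m.

8.20 m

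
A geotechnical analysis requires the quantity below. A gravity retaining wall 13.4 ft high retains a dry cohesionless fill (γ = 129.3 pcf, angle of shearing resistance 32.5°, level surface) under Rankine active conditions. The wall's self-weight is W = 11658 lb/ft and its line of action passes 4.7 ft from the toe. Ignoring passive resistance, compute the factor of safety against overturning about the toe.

3.51

K_a = tan²(45° − 32.5°/2) = 0.3010.
P_a = ½K_aγH² = 0.5×0.3010×129.3×13.4² = 3494 lb/ft, acting at H/3 = 4.467 ft above the base.
Overturning moment M_o = P_a × H/3 = 3494 × 4.467 = 15610.
Resisting moment M_r = W × 4.7 = 11658 × 4.7 = 54790.
FS_overturning = M_r/M_o = 54790/15610 = 3.511.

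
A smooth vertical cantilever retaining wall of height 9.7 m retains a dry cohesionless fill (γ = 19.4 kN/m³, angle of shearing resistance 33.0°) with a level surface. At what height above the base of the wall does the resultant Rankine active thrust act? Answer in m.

3.23 m

K_a = 0.2948.
The pressure distribution is triangular, so the resultant acts at H/3 above the base = 9.7/3 = 3.233 m.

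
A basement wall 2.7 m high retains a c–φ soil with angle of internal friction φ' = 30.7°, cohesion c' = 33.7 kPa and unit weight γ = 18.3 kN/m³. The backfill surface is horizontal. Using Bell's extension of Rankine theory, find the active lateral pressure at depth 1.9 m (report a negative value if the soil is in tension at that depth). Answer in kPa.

-27.1 kPa

K_a = (1 − sin φ)/(1 + sin φ) = 0.3240.
σ_a = K_a γ z − 2c√K_a = 0.3240×18.3×1.9 − 2×33.7×0.5692 = -27.10 kPa.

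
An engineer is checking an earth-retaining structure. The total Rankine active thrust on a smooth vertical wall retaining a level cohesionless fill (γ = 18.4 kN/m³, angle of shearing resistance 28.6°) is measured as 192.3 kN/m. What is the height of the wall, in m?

7.70 m

K_a = 0.3525. P_a = ½ K_a γ H² ⇒ H = √(2P_a/(K_a γ)).
H = √(2×192.3/(0.3525×18.4)) = 7.700 m.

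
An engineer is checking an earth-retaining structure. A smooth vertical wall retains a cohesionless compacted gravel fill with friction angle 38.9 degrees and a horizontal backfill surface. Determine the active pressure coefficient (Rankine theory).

K_a = (1 − sin φ)/(1 + sin φ) = (1 − sin 38.9°)/(1 + sin 38.9°) = 0.2285.

0.229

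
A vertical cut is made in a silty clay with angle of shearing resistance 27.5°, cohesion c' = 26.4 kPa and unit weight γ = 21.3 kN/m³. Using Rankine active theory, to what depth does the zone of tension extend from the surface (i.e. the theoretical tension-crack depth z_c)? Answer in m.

K_a = tan²(45° − 27.5°/2) = 0.3682; √K_a = 0.6068.
The active pressure is zero where K_a γ z = 2c√K_a, so z_c = 2c/(γ√K_a) = 2×26.4/(21.3×0.6068) = 4.085 m.

4.09 m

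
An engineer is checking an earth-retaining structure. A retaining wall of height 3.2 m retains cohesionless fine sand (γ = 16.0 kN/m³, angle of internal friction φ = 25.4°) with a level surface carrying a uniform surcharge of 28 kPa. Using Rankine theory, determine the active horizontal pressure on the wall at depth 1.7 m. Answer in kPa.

22.1 kPa

K_a = (1 − sin φ)/(1 + sin φ) = 0.3996.
σ_v = γz + q = 16.0 × 1.7 + 28 = 55.20 kPa.
σ_h = K_a σ_v = 0.3996 × 55.20 = 22.06 kPa.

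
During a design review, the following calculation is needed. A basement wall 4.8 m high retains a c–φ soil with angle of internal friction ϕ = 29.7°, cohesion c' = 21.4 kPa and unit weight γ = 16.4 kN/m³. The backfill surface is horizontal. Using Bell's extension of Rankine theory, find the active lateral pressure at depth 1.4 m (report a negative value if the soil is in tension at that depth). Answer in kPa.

-17.1 kPa

K_a = (1 − sin φ)/(1 + sin φ) = 0.3374.
σ_a = K_a γ z − 2c√K_a = 0.3374×16.4×1.4 − 2×21.4×0.5808 = -17.11 kPa.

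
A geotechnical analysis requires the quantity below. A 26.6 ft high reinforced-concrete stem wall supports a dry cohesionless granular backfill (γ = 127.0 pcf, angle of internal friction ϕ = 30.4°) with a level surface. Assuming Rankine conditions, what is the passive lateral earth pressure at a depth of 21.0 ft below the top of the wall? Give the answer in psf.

K_p = (1 + sin φ)/(1 − sin φ) = 3.049.
σ_h = K_p γ z = 3.049 × 127.0 × 21.0 = 8131 psf.

8130 psf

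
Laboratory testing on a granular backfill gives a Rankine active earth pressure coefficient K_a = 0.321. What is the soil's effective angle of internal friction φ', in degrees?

30.9°

K_a = tan²(45° − φ/2) ⇒ 45° − φ/2 = arctan(√0.321) = 29.53°.
φ = 2(45° − 29.53°) = 30.93°.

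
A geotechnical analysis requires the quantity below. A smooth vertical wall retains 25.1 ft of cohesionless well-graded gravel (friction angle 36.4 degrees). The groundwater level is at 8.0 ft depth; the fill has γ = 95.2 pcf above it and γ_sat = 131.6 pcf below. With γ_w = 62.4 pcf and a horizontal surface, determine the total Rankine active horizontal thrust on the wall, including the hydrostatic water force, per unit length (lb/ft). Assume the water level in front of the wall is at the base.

15800 lb/ft

K_a = tan²(45° − φ/2) = 0.2552.
γ' = 131.6 − 62.4 = 69.20 pcf. Depth below WT = 17.1 ft.
σ'_h at WT = K_a γ d_w = 194.3 psf; at base = 194.3 + K_a γ' × 17.1 = 496.3 psf.
P₁ (0–8.0 ft) = ½×194.3×8.0 = 777.3. P₂ (8.0–25.1 ft) = ½(194.3+496.3)×17.1 = 5905.
P_w = ½ γ_w h₂² = 0.5×62.4×17.1² = 9123. Total = 777.3+5905+9123 = 15810 lb/ft.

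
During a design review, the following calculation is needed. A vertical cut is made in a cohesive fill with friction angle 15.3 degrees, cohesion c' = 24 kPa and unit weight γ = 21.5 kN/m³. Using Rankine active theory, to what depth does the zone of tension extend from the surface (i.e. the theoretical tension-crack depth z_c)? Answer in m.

2.93 m

K_a = tan²(45° − 15.3°/2) = 0.5824; √K_a = 0.7632.
The active pressure is zero where K_a γ z = 2c√K_a, so z_c = 2c/(γ√K_a) = 2×24/(21.5×0.7632) = 2.925 m.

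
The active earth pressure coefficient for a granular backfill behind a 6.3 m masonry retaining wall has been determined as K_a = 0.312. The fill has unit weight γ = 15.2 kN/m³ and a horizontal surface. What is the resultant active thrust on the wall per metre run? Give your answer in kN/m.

94.1 kN/m

P = ½ K_a γ H² = 0.5 × 0.312 × 15.2 × 6.3² = 94.11 kN/m.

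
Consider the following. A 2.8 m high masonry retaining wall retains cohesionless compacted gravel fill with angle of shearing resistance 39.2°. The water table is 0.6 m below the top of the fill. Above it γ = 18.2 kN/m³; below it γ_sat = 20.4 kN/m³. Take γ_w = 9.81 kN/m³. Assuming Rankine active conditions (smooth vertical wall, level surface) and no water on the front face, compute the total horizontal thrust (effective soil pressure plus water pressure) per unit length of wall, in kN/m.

35.7 kN/m

K_a = tan²(45° − φ/2) = 0.2255.
γ' = 20.4 − 9.81 = 10.59 kN/m³. Depth below WT = 2.2 m.
σ'_h at WT = K_a γ d_w = 2.462 kPa; at base = 2.462 + K_a γ' × 2.2 = 7.715 kPa.
P₁ (0–0.6 m) = ½×2.462×0.6 = 0.7386. P₂ (0.6–2.8 m) = ½(2.462+7.715)×2.2 = 11.19.
P_w = ½ γ_w h₂² = 0.5×9.81×2.2² = 23.74. Total = 0.7386+11.19+23.74 = 35.67 kN/m.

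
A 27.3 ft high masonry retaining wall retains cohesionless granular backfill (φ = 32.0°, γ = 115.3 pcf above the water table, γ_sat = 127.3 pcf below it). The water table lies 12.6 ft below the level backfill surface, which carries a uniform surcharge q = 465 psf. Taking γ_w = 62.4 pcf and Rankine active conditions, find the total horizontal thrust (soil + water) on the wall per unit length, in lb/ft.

K_a = tan²(45° − φ/2) = 0.3073.
γ' = 127.3 − 62.4 = 64.90 pcf. h₂ = H − d_w = 14.7 ft.
σ'_h: at surface K_a·q = 142.9; at WT K_a(q+γd_w) = 589.3; at base K_a(q+γd_w+γ'h₂) = 882.4 psf.
P₁ = ½(142.9+589.3)×12.6 = 4612; P₂ = ½(589.3+882.4)×14.7 = 10820; P_w = ½γ_w h₂² = 6742.
Total = 4612+10820+6742 = 22170 lb/ft.

22200 lb/ft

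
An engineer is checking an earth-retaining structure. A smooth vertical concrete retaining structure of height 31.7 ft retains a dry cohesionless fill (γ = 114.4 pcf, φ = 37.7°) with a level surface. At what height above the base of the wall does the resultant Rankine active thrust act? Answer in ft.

10.6 ft

K_a = 0.2411.
The pressure distribution is triangular, so the resultant acts at H/3 above the base = 31.7/3 = 10.57 ft.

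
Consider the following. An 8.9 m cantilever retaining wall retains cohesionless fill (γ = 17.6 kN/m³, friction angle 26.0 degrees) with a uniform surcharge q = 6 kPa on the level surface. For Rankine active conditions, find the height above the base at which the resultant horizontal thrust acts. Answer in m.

3.07 m

K_a = 0.3905.
Triangular part P₁ = ½K_aγH² = 272.2 at H/3 = 2.967 m; rectangular part P₂ = K_a q H = 20.85 at H/2 = 4.450 m.
ȳ = (P₁·2.967 + P₂·4.450)/(P₁+P₂) = 3.072 m.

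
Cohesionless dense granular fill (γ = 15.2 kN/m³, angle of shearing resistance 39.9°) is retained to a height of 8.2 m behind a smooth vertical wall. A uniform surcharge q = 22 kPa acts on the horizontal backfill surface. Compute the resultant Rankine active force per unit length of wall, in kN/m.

151 kN/m

K_a = tan²(45° − φ/2) = 0.2184.
Soil triangle: ½ K_a γ H² = 0.5×0.2184×15.2×8.2² = 111.6 kN/m.
Surcharge rectangle: K_a q H = 0.2184×22×8.2 = 39.41 kN/m.
Total = 111.6 + 39.41 = 151.0 kN/m.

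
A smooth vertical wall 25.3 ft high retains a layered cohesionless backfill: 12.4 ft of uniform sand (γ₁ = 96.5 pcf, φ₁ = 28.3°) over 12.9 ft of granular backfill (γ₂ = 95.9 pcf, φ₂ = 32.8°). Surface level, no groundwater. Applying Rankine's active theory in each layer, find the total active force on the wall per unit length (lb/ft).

K_a1 = tan²(45°−28.3°/2) = 0.3568; K_a2 = tan²(45°−32.8°/2) = 0.2973.
Layer 1: σ at base = K_a1 γ₁ h₁ = 426.9 psf; P₁ = ½×426.9×12.4 = 2647.
Layer 2: σ_v at top = γ₁h₁ = 1197; σ_h top = K_a2×1197 = 355.7; σ_h base = K_a2×(1197+95.9×12.9) = 723.5.
P₂ = ½(355.7+723.5)×12.9 = 6961. Total P_a = 2647+6961 = 9607 lb/ft.

9610 lb/ft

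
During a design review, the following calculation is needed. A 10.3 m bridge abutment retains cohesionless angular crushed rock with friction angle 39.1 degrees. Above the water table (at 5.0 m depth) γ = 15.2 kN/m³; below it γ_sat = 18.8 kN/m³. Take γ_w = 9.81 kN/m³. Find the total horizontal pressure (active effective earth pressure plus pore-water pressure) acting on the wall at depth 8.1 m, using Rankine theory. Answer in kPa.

53.9 kPa

K_a = (1 − sin φ)/(1 + sin φ) = 0.2265.
γ' = 18.8 − 9.81 = 8.990 kN/m³.
Effective vertical stress at 8.1 m: σ'_v = 15.2×5.0 + 8.990×3.10 = 103.9 kPa.
σ'_h = K_a σ'_v = 0.2265 × 103.9 = 23.52 kPa; u = γ_w × 3.10 = 30.41 kPa.
Total σ_h = 23.52 + 30.41 = 53.94 kPa.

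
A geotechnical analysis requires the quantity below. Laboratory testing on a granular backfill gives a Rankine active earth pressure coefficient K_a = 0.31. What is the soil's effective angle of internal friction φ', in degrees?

31.8°

K_a = tan²(45° − φ/2) ⇒ 45° − φ/2 = arctan(√0.31) = 29.11°.
φ = 2(45° − 29.11°) = 31.78°.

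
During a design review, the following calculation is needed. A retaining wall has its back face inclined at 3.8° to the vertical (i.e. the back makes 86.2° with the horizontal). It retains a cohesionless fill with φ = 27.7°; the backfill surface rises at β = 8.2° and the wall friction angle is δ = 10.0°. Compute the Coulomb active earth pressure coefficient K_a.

0.406

K_a = sin²(α+φ) / [sin²α · sin(α−δ) · (1 + √{sin(φ+δ)sin(φ−β) / (sin(α−δ)sin(α+β))})²].
With α = 86.2°, φ = 27.7°, δ = 10.0°, β = 8.2°: K_a = 0.4060.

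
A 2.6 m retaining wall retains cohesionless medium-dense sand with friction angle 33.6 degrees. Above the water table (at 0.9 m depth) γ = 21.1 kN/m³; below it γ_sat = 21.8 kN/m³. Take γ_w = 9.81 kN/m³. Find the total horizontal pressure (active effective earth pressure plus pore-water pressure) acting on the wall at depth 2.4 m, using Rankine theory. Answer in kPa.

K_a = (1 − sin φ)/(1 + sin φ) = 0.2875.
γ' = 21.8 − 9.81 = 11.99 kN/m³.
Effective vertical stress at 2.4 m: σ'_v = 21.1×0.9 + 11.99×1.50 = 36.98 kPa.
σ'_h = K_a σ'_v = 0.2875 × 36.98 = 10.63 kPa; u = γ_w × 1.50 = 14.71 kPa.
Total σ_h = 10.63 + 14.71 = 25.35 kPa.

25.3 kPa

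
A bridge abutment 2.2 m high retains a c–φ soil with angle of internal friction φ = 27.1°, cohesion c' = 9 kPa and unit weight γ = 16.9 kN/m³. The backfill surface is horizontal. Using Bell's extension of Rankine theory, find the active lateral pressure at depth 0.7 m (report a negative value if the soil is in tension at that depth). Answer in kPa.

-6.58 kPa

K_a = (1 − sin φ)/(1 + sin φ) = 0.3741.
σ_a = K_a γ z − 2c√K_a = 0.3741×16.9×0.7 − 2×9×0.6116 = -6.584 kPa.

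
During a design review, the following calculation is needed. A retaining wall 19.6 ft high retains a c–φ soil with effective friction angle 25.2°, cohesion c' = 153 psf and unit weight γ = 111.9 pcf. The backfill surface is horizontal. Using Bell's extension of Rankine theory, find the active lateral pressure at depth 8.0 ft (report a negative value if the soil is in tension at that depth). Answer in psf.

166 psf

K_a = (1 − sin φ)/(1 + sin φ) = 0.4027.
σ_a = K_a γ z − 2c√K_a = 0.4027×111.9×8.0 − 2×153×0.6346 = 166.3 psf.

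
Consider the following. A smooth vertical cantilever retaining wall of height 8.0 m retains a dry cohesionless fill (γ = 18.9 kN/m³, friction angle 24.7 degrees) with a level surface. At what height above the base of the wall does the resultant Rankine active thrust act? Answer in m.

K_a = 0.4106.
The pressure distribution is triangular, so the resultant acts at H/3 above the base = 8.0/3 = 2.667 m.

2.67 m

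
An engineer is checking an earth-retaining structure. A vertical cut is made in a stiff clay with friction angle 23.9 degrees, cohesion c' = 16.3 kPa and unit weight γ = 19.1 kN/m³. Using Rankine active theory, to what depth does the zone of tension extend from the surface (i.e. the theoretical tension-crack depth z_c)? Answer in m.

2.62 m

K_a = tan²(45° − 23.9°/2) = 0.4233; √K_a = 0.6506.
The active pressure is zero where K_a γ z = 2c√K_a, so z_c = 2c/(γ√K_a) = 2×16.3/(19.1×0.6506) = 2.623 m.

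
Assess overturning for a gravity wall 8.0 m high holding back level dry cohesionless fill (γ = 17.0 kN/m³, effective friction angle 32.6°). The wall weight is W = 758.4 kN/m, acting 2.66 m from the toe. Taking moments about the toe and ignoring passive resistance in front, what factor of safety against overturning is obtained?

4.64

K_a = tan²(45° − 32.6°/2) = 0.2997.
P_a = ½K_aγH² = 0.5×0.2997×17.0×8.0² = 163.1 kN/m, acting at H/3 = 2.667 m above the base.
Overturning moment M_o = P_a × H/3 = 163.1 × 2.667 = 434.8.
Resisting moment M_r = W × 2.66 = 758.4 × 2.66 = 2017.
FS_overturning = M_r/M_o = 2017/434.8 = 4.639.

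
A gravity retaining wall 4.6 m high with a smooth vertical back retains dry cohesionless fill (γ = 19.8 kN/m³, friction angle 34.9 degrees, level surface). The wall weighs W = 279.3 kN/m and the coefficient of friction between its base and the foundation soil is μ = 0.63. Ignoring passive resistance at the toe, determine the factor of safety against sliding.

3.09

K_a = tan²(45° − 34.9°/2) = 0.2721.
P_a = ½K_aγH² = 0.5×0.2721×19.8×4.6² = 57.01 kN/m, acting at H/3 = 1.533 m above the base.
FS_sliding = μW / P_a = 0.63×279.3 / 57.01 = 3.086.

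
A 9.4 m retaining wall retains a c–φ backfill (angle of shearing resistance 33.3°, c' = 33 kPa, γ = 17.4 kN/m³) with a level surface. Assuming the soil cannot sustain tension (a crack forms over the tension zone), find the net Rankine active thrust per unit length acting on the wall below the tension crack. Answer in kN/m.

K_a = 0.2911; √K_a = 0.5396.
Tension-crack depth z_c = 2c/(γ√K_a) = 2×33/(17.4×0.5396) = 7.030 m.
σ_a at base = K_a γ H − 2c√K_a = 0.2911×17.4×9.4 − 2×33×0.5396 = 12.01 kPa.
P_a = ½ × 12.01 × (H − z_c) = 0.5×12.01×2.370 = 14.23 kN/m.

14.2 kN/m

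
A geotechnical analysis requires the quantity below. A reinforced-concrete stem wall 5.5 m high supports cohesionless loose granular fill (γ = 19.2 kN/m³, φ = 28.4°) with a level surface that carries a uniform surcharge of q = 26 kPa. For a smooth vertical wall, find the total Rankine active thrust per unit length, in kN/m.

K_a = tan²(45° − φ/2) = 0.3554.
Soil triangle: ½ K_a γ H² = 0.5×0.3554×19.2×5.5² = 103.2 kN/m.
Surcharge rectangle: K_a q H = 0.3554×26×5.5 = 50.82 kN/m.
Total = 103.2 + 50.82 = 154.0 kN/m.

154 kN/m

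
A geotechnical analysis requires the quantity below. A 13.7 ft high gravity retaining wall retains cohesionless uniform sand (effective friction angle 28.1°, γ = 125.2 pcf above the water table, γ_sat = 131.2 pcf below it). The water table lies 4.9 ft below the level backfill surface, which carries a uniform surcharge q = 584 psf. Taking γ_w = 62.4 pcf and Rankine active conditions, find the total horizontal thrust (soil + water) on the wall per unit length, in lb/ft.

8730 lb/ft

K_a = tan²(45° − φ/2) = 0.3596.
γ' = 131.2 − 62.4 = 68.80 pcf. h₂ = H − d_w = 8.8 ft.
σ'_h: at surface K_a·q = 210.0; at WT K_a(q+γd_w) = 430.6; at base K_a(q+γd_w+γ'h₂) = 648.3 psf.
P₁ = ½(210.0+430.6)×4.9 = 1570; P₂ = ½(430.6+648.3)×8.8 = 4747; P_w = ½γ_w h₂² = 2416.
Total = 1570+4747+2416 = 8733 lb/ft.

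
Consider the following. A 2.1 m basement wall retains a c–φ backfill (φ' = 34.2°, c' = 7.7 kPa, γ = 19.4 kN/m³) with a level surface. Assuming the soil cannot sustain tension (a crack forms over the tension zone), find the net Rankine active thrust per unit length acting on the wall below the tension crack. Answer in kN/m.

0.981 kN/m

K_a = 0.2803; √K_a = 0.5295.
Tension-crack depth z_c = 2c/(γ√K_a) = 2×7.7/(19.4×0.5295) = 1.499 m.
σ_a at base = K_a γ H − 2c√K_a = 0.2803×19.4×2.1 − 2×7.7×0.5295 = 3.267 kPa.
P_a = ½ × 3.267 × (H − z_c) = 0.5×3.267×0.6007 = 0.9814 kN/m.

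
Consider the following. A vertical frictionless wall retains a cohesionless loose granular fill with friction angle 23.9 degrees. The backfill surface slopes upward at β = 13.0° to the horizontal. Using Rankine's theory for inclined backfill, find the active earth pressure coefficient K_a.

0.474

K_a = cos β · (cos β − √(cos²β − cos²φ)) / (cos β + √(cos²β − cos²φ)).
cos β = 0.9744, cos φ = 0.9143, √(cos²β − cos²φ) = 0.3370.
K_a = 0.9744 × (0.9744 − 0.3370)/(0.9744 + 0.3370) = 0.4736.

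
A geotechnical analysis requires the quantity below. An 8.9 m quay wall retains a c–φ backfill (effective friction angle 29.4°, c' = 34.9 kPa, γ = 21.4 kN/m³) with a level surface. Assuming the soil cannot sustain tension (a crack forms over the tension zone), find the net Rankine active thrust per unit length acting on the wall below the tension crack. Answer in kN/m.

K_a = 0.3415; √K_a = 0.5844.
Tension-crack depth z_c = 2c/(γ√K_a) = 2×34.9/(21.4×0.5844) = 5.582 m.
σ_a at base = K_a γ H − 2c√K_a = 0.3415×21.4×8.9 − 2×34.9×0.5844 = 24.25 kPa.
P_a = ½ × 24.25 × (H − z_c) = 0.5×24.25×3.318 = 40.23 kN/m.

40.2 kN/m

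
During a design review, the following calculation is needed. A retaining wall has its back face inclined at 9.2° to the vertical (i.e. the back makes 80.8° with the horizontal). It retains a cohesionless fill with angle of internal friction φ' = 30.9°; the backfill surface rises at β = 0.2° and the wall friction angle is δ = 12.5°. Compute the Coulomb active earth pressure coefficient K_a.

0.364

K_a = sin²(α+φ) / [sin²α · sin(α−δ) · (1 + √{sin(φ+δ)sin(φ−β) / (sin(α−δ)sin(α+β))})²].
With α = 80.8°, φ = 30.9°, δ = 12.5°, β = 0.2°: K_a = 0.3641.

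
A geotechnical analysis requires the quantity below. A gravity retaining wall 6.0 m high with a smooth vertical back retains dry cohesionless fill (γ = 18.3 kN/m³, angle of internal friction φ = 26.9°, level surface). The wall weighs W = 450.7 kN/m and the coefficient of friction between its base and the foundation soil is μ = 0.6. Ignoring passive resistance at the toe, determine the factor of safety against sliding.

K_a = tan²(45° − 26.9°/2) = 0.3770.
P_a = ½K_aγH² = 0.5×0.3770×18.3×6.0² = 124.2 kN/m, acting at H/3 = 2.000 m above the base.
FS_sliding = μW / P_a = 0.6×450.7 / 124.2 = 2.178.

2.18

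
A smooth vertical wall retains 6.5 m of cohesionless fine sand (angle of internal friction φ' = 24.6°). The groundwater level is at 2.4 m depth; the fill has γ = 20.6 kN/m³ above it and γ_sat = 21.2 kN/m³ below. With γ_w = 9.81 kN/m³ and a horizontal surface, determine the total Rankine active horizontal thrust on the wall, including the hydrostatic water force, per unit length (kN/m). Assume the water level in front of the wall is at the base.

230 kN/m

K_a = tan²(45° − φ/2) = 0.4121.
γ' = 21.2 − 9.81 = 11.39 kN/m³. Depth below WT = 4.1 m.
σ'_h at WT = K_a γ d_w = 20.38 kPa; at base = 20.38 + K_a γ' × 4.1 = 39.62 kPa.
P₁ (0–2.4 m) = ½×20.38×2.4 = 24.45. P₂ (2.4–6.5 m) = ½(20.38+39.62)×4.1 = 123.0.
P_w = ½ γ_w h₂² = 0.5×9.81×4.1² = 82.45. Total = 24.45+123.0+82.45 = 229.9 kN/m.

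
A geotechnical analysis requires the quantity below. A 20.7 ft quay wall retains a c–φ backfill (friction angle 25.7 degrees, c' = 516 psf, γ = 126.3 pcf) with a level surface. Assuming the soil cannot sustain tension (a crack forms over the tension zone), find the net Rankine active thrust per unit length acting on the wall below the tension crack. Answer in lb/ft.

1480 lb/ft

K_a = 0.3950; √K_a = 0.6285.
Tension-crack depth z_c = 2c/(γ√K_a) = 2×516/(126.3×0.6285) = 13.00 ft.
σ_a at base = K_a γ H − 2c√K_a = 0.3950×126.3×20.7 − 2×516×0.6285 = 384.1 psf.
P_a = ½ × 384.1 × (H − z_c) = 0.5×384.1×7.699 = 1479 lb/ft.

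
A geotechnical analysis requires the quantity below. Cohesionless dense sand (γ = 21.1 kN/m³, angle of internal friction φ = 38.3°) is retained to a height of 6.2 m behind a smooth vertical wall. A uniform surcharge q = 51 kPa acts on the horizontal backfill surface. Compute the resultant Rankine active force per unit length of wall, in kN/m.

169 kN/m

K_a = tan²(45° − φ/2) = 0.2347.
Soil triangle: ½ K_a γ H² = 0.5×0.2347×21.1×6.2² = 95.20 kN/m.
Surcharge rectangle: K_a q H = 0.2347×51×6.2 = 74.22 kN/m.
Total = 95.20 + 74.22 = 169.4 kN/m.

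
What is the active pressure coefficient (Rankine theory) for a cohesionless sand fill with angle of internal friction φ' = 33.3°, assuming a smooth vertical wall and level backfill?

0.291

K_a = tan²(45° − φ/2) = tan²(28.35°) = 0.2911.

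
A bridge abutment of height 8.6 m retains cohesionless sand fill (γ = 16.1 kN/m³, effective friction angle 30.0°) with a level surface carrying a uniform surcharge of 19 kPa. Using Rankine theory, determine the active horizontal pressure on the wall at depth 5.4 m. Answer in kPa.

K_a = (1 − sin φ)/(1 + sin φ) = 0.3333.
σ_v = γz + q = 16.1 × 5.4 + 19 = 105.9 kPa.
σ_h = K_a σ_v = 0.3333 × 105.9 = 35.31 kPa.

35.3 kPa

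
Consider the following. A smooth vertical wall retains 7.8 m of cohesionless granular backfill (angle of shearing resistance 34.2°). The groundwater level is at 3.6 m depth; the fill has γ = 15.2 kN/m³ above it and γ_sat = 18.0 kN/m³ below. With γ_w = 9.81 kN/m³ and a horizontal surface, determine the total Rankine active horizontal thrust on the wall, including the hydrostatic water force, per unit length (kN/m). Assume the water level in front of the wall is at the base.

199 kN/m

K_a = tan²(45° − φ/2) = 0.2803.
γ' = 18.0 − 9.81 = 8.190 kN/m³. Depth below WT = 4.2 m.
σ'_h at WT = K_a γ d_w = 15.34 kPa; at base = 15.34 + K_a γ' × 4.2 = 24.98 kPa.
P₁ (0–3.6 m) = ½×15.34×3.6 = 27.61. P₂ (3.6–7.8 m) = ½(15.34+24.98)×4.2 = 84.68.
P_w = ½ γ_w h₂² = 0.5×9.81×4.2² = 86.52. Total = 27.61+84.68+86.52 = 198.8 kN/m.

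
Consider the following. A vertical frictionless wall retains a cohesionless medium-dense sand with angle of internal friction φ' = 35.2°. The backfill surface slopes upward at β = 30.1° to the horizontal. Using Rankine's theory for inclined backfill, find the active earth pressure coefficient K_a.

K_a = cos β · (cos β − √(cos²β − cos²φ)) / (cos β + √(cos²β − cos²φ)).
cos β = 0.8652, cos φ = 0.8171, √(cos²β − cos²φ) = 0.2842.
K_a = 0.8652 × (0.8652 − 0.2842)/(0.8652 + 0.2842) = 0.4373.

0.437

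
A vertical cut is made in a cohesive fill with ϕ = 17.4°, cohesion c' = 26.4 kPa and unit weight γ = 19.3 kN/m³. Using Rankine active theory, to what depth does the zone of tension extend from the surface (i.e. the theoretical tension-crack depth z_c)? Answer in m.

3.72 m

K_a = tan²(45° − 17.4°/2) = 0.5396; √K_a = 0.7346.
The active pressure is zero where K_a γ z = 2c√K_a, so z_c = 2c/(γ√K_a) = 2×26.4/(19.3×0.7346) = 3.724 m.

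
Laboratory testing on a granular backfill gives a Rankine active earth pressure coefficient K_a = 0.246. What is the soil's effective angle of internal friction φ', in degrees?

K_a = tan²(45° − φ/2) ⇒ 45° − φ/2 = arctan(√0.246) = 26.38°.
φ = 2(45° − 26.38°) = 37.24°.

37.2°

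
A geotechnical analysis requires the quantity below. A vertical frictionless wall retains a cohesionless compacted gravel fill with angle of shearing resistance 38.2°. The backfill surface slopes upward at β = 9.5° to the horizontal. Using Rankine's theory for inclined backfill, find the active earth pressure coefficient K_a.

0.243

K_a = cos β · (cos β − √(cos²β − cos²φ)) / (cos β + √(cos²β − cos²φ)).
cos β = 0.9863, cos φ = 0.7859, √(cos²β − cos²φ) = 0.5960.
K_a = 0.9863 × (0.9863 − 0.5960)/(0.9863 + 0.5960) = 0.2433.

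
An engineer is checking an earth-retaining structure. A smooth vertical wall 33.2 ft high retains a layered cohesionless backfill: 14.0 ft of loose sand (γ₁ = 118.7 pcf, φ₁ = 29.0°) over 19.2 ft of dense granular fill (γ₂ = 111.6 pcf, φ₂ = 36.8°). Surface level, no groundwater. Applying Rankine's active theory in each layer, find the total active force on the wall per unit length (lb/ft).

K_a1 = tan²(45°−29.0°/2) = 0.3470; K_a2 = tan²(45°−36.8°/2) = 0.2508.
Layer 1: σ at base = K_a1 γ₁ h₁ = 576.6 psf; P₁ = ½×576.6×14.0 = 4036.
Layer 2: σ_v at top = γ₁h₁ = 1662; σ_h top = K_a2×1662 = 416.7; σ_h base = K_a2×(1662+111.6×19.2) = 954.0.
P₂ = ½(416.7+954.0)×19.2 = 13160. Total P_a = 4036+13160 = 17200 lb/ft.

17200 lb/ft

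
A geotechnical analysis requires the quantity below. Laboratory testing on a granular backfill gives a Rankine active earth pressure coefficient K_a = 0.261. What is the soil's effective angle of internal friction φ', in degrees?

35.9°

K_a = tan²(45° − φ/2) ⇒ 45° − φ/2 = arctan(√0.261) = 27.06°.
φ = 2(45° − 27.06°) = 35.88°.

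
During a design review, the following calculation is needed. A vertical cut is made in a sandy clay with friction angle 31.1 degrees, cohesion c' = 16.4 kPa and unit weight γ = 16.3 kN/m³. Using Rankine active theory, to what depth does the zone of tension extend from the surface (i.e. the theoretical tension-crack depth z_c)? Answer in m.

K_a = tan²(45° − 31.1°/2) = 0.3188; √K_a = 0.5646.
The active pressure is zero where K_a γ z = 2c√K_a, so z_c = 2c/(γ√K_a) = 2×16.4/(16.3×0.5646) = 3.564 m.

3.56 m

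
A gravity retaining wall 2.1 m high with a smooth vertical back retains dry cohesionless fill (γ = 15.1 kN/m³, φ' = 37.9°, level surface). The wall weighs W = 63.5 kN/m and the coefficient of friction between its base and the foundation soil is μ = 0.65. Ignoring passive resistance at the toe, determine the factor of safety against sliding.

K_a = tan²(45° − 37.9°/2) = 0.2389.
P_a = ½K_aγH² = 0.5×0.2389×15.1×2.1² = 7.956 kN/m, acting at H/3 = 0.7000 m above the base.
FS_sliding = μW / P_a = 0.65×63.5 / 7.956 = 5.188.

5.19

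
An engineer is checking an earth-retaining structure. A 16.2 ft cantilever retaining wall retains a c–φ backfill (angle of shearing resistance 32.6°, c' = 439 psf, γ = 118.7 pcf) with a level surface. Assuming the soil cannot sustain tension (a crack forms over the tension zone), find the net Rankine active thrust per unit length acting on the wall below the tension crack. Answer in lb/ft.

K_a = 0.2997; √K_a = 0.5475.
Tension-crack depth z_c = 2c/(γ√K_a) = 2×439/(118.7×0.5475) = 13.51 ft.
σ_a at base = K_a γ H − 2c√K_a = 0.2997×118.7×16.2 − 2×439×0.5475 = 95.69 psf.
P_a = ½ × 95.69 × (H − z_c) = 0.5×95.69×2.689 = 128.7 lb/ft.

129 lb/ft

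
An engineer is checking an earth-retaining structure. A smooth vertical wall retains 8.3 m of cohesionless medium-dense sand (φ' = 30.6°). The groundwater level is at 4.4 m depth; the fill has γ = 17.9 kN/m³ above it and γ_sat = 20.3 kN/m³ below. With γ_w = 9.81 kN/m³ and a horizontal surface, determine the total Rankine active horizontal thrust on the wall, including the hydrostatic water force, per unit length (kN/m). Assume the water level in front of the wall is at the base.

K_a = tan²(45° − φ/2) = 0.3253.
γ' = 20.3 − 9.81 = 10.49 kN/m³. Depth below WT = 3.9 m.
σ'_h at WT = K_a γ d_w = 25.62 kPa; at base = 25.62 + K_a γ' × 3.9 = 38.93 kPa.
P₁ (0–4.4 m) = ½×25.62×4.4 = 56.37. P₂ (4.4–8.3 m) = ½(25.62+38.93)×3.9 = 125.9.
P_w = ½ γ_w h₂² = 0.5×9.81×3.9² = 74.61. Total = 56.37+125.9+74.61 = 256.9 kN/m.

257 kN/m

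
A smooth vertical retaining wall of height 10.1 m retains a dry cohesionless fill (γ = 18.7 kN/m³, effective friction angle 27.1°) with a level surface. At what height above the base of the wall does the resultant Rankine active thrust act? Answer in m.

K_a = 0.3741.
The pressure distribution is triangular, so the resultant acts at H/3 above the base = 10.1/3 = 3.367 m.

3.37 m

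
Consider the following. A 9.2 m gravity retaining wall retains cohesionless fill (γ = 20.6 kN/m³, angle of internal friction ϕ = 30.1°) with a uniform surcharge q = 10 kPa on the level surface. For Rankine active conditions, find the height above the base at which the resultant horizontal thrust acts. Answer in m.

3.21 m

K_a = 0.3320.
Triangular part P₁ = ½K_aγH² = 289.4 at H/3 = 3.067 m; rectangular part P₂ = K_a q H = 30.54 at H/2 = 4.600 m.
ȳ = (P₁·3.067 + P₂·4.600)/(P₁+P₂) = 3.213 m.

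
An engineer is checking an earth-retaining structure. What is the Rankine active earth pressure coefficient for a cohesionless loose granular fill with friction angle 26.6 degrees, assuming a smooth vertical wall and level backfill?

0.381

K_a = (1 − sin φ)/(1 + sin φ) = (1 − sin 26.6°)/(1 + sin 26.6°) = 0.3814.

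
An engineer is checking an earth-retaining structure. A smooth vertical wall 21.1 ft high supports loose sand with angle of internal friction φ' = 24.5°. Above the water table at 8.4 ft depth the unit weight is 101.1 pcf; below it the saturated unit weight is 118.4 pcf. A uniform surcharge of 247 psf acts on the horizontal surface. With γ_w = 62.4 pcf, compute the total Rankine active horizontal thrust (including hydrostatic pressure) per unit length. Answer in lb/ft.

K_a = tan²(45° − φ/2) = 0.4137.
γ' = 118.4 − 62.4 = 56.00 pcf. h₂ = H − d_w = 12.7 ft.
σ'_h: at surface K_a·q = 102.2; at WT K_a(q+γd_w) = 453.6; at base K_a(q+γd_w+γ'h₂) = 747.8 psf.
P₁ = ½(102.2+453.6)×8.4 = 2334; P₂ = ½(453.6+747.8)×12.7 = 7629; P_w = ½γ_w h₂² = 5032.
Total = 2334+7629+5032 = 14990 lb/ft.

15000 lb/ft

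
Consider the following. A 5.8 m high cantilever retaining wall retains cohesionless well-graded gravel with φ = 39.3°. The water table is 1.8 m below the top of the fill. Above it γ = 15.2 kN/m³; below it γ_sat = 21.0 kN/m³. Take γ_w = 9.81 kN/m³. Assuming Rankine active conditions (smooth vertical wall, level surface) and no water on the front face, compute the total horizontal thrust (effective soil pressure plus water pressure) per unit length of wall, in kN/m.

129 kN/m

K_a = tan²(45° − φ/2) = 0.2245.
γ' = 21.0 − 9.81 = 11.19 kN/m³. Depth below WT = 4.0 m.
σ'_h at WT = K_a γ d_w = 6.141 kPa; at base = 6.141 + K_a γ' × 4.0 = 16.19 kPa.
P₁ (0–1.8 m) = ½×6.141×1.8 = 5.527. P₂ (1.8–5.8 m) = ½(6.141+16.19)×4.0 = 44.66.
P_w = ½ γ_w h₂² = 0.5×9.81×4.0² = 78.48. Total = 5.527+44.66+78.48 = 128.7 kN/m.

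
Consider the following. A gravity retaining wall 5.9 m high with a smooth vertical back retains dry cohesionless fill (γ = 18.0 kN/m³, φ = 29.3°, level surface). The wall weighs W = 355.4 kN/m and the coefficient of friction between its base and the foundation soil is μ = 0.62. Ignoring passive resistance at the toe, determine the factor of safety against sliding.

2.05

K_a = tan²(45° − 29.3°/2) = 0.3428.
P_a = ½K_aγH² = 0.5×0.3428×18.0×5.9² = 107.4 kN/m, acting at H/3 = 1.967 m above the base.
FS_sliding = μW / P_a = 0.62×355.4 / 107.4 = 2.052.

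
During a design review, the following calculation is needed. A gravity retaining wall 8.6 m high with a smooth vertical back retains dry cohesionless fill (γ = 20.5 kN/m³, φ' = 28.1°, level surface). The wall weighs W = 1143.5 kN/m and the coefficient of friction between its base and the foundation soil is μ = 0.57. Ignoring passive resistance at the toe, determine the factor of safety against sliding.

K_a = tan²(45° − 28.1°/2) = 0.3596.
P_a = ½K_aγH² = 0.5×0.3596×20.5×8.6² = 272.6 kN/m, acting at H/3 = 2.867 m above the base.
FS_sliding = μW / P_a = 0.57×1143.5 / 272.6 = 2.391.

2.39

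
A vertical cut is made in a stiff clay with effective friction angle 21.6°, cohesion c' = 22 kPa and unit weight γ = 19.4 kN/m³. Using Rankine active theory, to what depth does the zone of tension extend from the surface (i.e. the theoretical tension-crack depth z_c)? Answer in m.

3.34 m

K_a = tan²(45° − 21.6°/2) = 0.4619; √K_a = 0.6796.
The active pressure is zero where K_a γ z = 2c√K_a, so z_c = 2c/(γ√K_a) = 2×22/(19.4×0.6796) = 3.337 m.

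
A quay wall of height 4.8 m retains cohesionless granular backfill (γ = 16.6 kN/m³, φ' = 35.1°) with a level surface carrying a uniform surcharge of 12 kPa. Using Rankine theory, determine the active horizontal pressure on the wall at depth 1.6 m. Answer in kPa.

K_a = (1 − sin φ)/(1 + sin φ) = 0.2698.
σ_v = γz + q = 16.6 × 1.6 + 12 = 38.56 kPa.
σ_h = K_a σ_v = 0.2698 × 38.56 = 10.40 kPa.

10.4 kPa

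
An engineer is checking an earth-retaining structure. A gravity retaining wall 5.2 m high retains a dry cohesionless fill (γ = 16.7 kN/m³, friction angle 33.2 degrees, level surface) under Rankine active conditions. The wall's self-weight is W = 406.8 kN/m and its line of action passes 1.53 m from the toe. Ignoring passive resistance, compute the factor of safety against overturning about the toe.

K_a = tan²(45° − 33.2°/2) = 0.2924.
P_a = ½K_aγH² = 0.5×0.2924×16.7×5.2² = 66.01 kN/m, acting at H/3 = 1.733 m above the base.
Overturning moment M_o = P_a × H/3 = 66.01 × 1.733 = 114.4.
Resisting moment M_r = W × 1.53 = 406.8 × 1.53 = 622.4.
FS_overturning = M_r/M_o = 622.4/114.4 = 5.440.

5.44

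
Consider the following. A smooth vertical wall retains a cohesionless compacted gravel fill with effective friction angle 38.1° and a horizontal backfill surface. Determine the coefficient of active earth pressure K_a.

0.237

K_a = tan²(45° − φ/2) = tan²(25.95°) = 0.2368.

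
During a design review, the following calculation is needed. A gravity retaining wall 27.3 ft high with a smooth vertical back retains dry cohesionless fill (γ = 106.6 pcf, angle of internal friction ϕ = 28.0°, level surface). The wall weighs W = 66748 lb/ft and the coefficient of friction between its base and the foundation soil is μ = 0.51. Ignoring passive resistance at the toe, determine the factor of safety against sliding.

2.37

K_a = tan²(45° − 28.0°/2) = 0.3610.
P_a = ½K_aγH² = 0.5×0.3610×106.6×27.3² = 14340 lb/ft, acting at H/3 = 9.100 ft above the base.
FS_sliding = μW / P_a = 0.51×66748 / 14340 = 2.374.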